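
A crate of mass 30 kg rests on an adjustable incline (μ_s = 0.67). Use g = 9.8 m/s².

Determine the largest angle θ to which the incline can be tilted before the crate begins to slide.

θ_max ≈ 33.8°

At the slip threshold, m g sin θ = μ_s · m g cos θ, so tan θ = μ_s.
θ_max = arctan(0.67) = 33.8°.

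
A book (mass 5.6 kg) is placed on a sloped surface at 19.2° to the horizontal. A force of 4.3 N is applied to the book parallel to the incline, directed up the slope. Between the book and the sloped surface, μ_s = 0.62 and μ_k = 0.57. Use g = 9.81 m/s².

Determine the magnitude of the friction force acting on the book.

The normal reaction is N = m g cos θ = 51.88 N.
The friction needed for equilibrium is m g sin θ − P = 18.07 − 4.3 = 13.77 N, measured positive up-slope.
The static-friction ceiling is μ_s N = 0.62 × 51.88 = 32.17 N.
Since |13.77| ≤ 32.17 N, static friction is sufficient; f equals the required value, not μ_s N.

f ≈ 13.8 N (up the incline)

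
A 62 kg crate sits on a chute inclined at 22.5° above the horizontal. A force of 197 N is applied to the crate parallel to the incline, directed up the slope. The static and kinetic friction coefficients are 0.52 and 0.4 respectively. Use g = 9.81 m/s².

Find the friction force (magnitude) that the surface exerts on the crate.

The normal reaction is N = m g cos θ = 561.9 N.
For equilibrium along the incline the friction force must supply f = m g sin θ − P = 232.8 − 197 = 35.76 N (positive meaning up-slope).
Static friction can supply at most μ_s N = 292.2 N.
Since |35.76| ≤ 292.2 N, no slip — friction simply equals what equilibrium demands.

f ≈ 35.8 N (up the incline)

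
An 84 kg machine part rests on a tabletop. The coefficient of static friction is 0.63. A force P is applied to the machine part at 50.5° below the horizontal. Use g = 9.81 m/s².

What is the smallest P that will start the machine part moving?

P ≈ 3460 N

N = m g + P sin α (the push presses the machine part into the tabletop).
At impending slip, P cos α = μ_s N = μ_s (m g + P sin α).
Solving: P (cos α − μ_s sin α) = μ_s m g → P = 0.63×824/(cos 50.5° − 0.63 sin 50.5°) = 519/0.15 = 3460 N.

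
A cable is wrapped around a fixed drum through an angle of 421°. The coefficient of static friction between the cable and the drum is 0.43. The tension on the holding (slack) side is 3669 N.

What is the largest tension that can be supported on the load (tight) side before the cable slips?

T_max ≈ 86400 N

At impending slip the capstan equation gives T₂/T₁ = e^{μβ} with β in radians.
β = 421° × π/180 = 7.348 rad.
e^{μβ} = e^{0.43×7.348} = 23.56.
T₂ = T₁ · e^{μβ} = 3669 × 23.56 = 86400 N.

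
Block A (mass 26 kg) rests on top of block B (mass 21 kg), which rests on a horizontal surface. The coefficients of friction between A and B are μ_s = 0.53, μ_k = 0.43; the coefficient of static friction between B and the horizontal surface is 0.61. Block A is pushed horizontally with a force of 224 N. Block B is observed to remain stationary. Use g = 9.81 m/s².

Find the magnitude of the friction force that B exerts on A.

Between the blocks, N₁ = m_A g = 255.1 N.
Maximum static friction on A from B: μ_s N₁ = 0.53×255.1 = 135.2 N.
Since P = 224 N > 135.2 N, A slides on B; the A–B friction is kinetic: f₁ = μ_k N₁ = 0.43×255.1 = 110 N.
B experiences an equal 110 N forward from A (third law). B is in equilibrium, so the floor supplies f₂ = 110 N of static friction (limit μ_s(m_A+m_B)g = 281.3 N, not exceeded).

f ≈ 110 N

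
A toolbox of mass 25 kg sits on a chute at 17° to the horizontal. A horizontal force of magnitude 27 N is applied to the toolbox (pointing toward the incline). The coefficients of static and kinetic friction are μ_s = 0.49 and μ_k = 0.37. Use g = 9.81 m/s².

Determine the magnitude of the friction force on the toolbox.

Resolve perpendicular to the incline: N = m g cos θ + P sin θ = 25×9.81×cos 17° + 27×sin 17° = 242.4 N.
Parallel to the incline: P cos θ − m g sin θ = 25.82 − 71.7 = -45.88 N; the friction needed to balance this is 45.88 N acting up the slope.
The limit of static friction is μ_s N = 118.8 N.
|f_req| = 45.88 ≤ 118.8 N → the toolbox is in equilibrium; friction equals the required value.

f ≈ 45.9 N (up the incline)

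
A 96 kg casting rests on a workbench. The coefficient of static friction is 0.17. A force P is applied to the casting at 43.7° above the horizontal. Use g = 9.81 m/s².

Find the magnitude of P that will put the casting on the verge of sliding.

N = m g − P sin α (the pull lifts the casting).
At impending slip, P cos α = μ_s N = μ_s (m g − P sin α).
Solving: P (cos α + μ_s sin α) = μ_s m g → P = 0.17×942/(cos 43.7° + 0.17 sin 43.7°) = 160/0.8404 = 190 N.

P ≈ 190 N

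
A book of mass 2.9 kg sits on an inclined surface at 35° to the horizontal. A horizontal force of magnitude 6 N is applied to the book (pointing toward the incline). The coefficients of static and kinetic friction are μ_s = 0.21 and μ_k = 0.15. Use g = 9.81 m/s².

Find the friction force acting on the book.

f ≈ 4.01 N (up the incline)

Resolve perpendicular to the incline: N = m g cos θ + P sin θ = 2.9×9.81×cos 35° + 6×sin 35° = 26.75 N.
Along the incline, the net driving force (taking up-slope positive) is P cos θ − m g sin θ = 4.915 − 16.32 = -11.4 N, so equilibrium requires friction f = 11.4 N (up-slope).
Maximum static friction: μ_s N = 0.21 × 26.75 = 5.617 N.
|f_req| = 11.4 > 5.617 N → the book slides down the incline; f = μ_k N = 0.15 × 26.75 = 4.01 N.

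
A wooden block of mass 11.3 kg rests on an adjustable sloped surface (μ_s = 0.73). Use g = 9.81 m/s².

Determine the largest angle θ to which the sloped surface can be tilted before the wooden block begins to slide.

At the slip threshold, m g sin θ = μ_s · m g cos θ, so tan θ = μ_s.
θ_max = arctan(0.73) = 36.1°.

θ_max ≈ 36.1°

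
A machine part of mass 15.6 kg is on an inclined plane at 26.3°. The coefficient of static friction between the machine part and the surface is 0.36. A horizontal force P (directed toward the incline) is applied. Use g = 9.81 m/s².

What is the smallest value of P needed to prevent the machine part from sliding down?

The machine part tends to slide down (tan θ > μ_s), so at the point of impending slip friction acts up-slope at its limit: f = μ_s N.
Perpendicular to the incline: N = m g cos θ + P sin θ.
Along the incline: P cos θ + μ_s N = m g sin θ, i.e. P cos θ + μ_s (m g cos θ + P sin θ) = m g sin θ.
Solving, P (cos θ + μ_s sin θ) = m g (sin θ − μ_s cos θ), so P = 153×0.1203/1.056 = 17.4 N.

P_min ≈ 17.4 N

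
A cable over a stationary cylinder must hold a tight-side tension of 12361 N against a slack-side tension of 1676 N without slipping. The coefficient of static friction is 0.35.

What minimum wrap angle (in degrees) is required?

T₂/T₁ = e^{μβ} → β = ln(T₂/T₁)/μ.
β = ln(12361/1676)/0.35 = 1.998/0.35 = 5.709 rad.
In degrees: β = 5.709 × 180/π = 327°.

β_min ≈ 327°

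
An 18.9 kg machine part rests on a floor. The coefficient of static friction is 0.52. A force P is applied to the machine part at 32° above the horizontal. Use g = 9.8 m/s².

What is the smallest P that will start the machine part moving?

P ≈ 85.7 N

N = m g − P sin α (the pull lifts the machine part).
At impending slip, P cos α = μ_s N = μ_s (m g − P sin α).
Solving: P (cos α + μ_s sin α) = μ_s m g → P = 0.52×185/(cos 32° + 0.52 sin 32°) = 96.3/1.124 = 85.7 N.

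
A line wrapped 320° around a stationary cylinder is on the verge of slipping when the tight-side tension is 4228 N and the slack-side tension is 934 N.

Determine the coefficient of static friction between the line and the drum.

μ ≈ 0.27

T₂/T₁ = e^{μβ} → μ = ln(T₂/T₁)/β.
β = 320° = 5.585 rad.
μ = ln(4228/934)/5.585 = ln(4.527)/5.585 = 0.27.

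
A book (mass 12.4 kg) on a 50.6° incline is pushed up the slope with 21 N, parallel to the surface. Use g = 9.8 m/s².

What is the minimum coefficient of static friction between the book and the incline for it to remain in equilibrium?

N = m g cos θ = 77.13 N.
Friction must make up the shortfall along the incline: f = m g sin θ − P = 93.9 − 21 = 72.9 N.
At the threshold f = μ_s N, so μ_s,min = 72.9/77.13 = 0.945.

μ_s,min ≈ 0.945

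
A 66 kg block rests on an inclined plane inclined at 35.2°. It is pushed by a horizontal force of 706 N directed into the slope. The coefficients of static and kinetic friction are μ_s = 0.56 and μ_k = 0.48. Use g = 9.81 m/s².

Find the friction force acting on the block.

Resolve perpendicular to the incline: N = m g cos θ + P sin θ = 66×9.81×cos 35.2° + 706×sin 35.2° = 936 N.
Parallel to the incline: P cos θ − m g sin θ = 576.9 − 373.2 = 203.7 N; the friction needed to balance this is 203.7 N acting down the slope.
Maximum static friction: μ_s N = 0.56 × 936 = 524.2 N.
Since 203.7 N is within the 524.2 N limit, the block stays put and friction is exactly 204 N.

f ≈ 204 N (down the incline)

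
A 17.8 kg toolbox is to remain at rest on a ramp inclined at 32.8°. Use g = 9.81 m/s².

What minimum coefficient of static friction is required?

At the slip threshold m g sin θ = μ_s m g cos θ, so μ_s,min = tan θ.
μ_s,min = tan 32.8° = 0.644.

μ_s,min ≈ 0.644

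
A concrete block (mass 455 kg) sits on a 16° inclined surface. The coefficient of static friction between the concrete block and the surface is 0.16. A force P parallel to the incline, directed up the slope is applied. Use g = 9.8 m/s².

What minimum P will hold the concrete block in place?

The concrete block tends to slide down (tan θ > μ_s), so at the point of impending slip friction acts up-slope at its limit: f = μ_s N.
P is parallel to the surface, so N = m g cos θ = 4290 N.
Along the incline: P + μ_s N = m g sin θ, so P = 1230 − 0.16×4290 = 543 N.

P_min ≈ 543 N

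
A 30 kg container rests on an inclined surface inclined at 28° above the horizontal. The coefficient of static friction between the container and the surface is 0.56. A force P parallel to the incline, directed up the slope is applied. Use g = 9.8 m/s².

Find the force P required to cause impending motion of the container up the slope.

P ≈ 283 N

At impending motion up the slope, friction acts down-slope at its limit: f = μ_s N.
P is parallel to the surface, so N = m g cos θ = 260 N.
Along the incline: P = m g sin θ + μ_s N = 138 + 0.56×260 = 283 N.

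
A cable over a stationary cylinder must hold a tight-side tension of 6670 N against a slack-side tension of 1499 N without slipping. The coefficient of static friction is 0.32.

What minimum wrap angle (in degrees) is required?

β_min ≈ 267°

T₂/T₁ = e^{μβ} → β = ln(T₂/T₁)/μ.
β = ln(6670/1499)/0.32 = 1.493/0.32 = 4.665 rad.
In degrees: β = 4.665 × 180/π = 267°.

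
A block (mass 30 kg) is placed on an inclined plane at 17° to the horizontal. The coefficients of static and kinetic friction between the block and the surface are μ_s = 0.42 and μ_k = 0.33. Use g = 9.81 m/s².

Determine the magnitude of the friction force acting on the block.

Perpendicular to the surface, N = m g cos θ = 30·9.81·cos 17° = 281.4 N.
Along the slope the weight component is m g sin θ = 86.04 N; friction must supply exactly this, acting up-slope.
Maximum static friction available: μ_s N = 0.42 × 281.4 = 118.2 N.
Since |86.04| ≤ 118.2 N, static friction is sufficient; f equals the required value, not μ_s N.

f ≈ 86 N (up the incline)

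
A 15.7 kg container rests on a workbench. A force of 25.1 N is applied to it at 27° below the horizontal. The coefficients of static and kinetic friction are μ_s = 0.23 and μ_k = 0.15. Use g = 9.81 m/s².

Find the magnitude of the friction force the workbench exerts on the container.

N = m g + P sin α = 154 + 25.1×sin 27° = 165.4 N.
Horizontally, friction must balance P cos α = 22.36 N.
μ_s N = 0.23 × 165.4 = 38.04 N.
22.36 ≤ 38.04 N → static; friction equals the required 22.4 N.

f ≈ 22.4 N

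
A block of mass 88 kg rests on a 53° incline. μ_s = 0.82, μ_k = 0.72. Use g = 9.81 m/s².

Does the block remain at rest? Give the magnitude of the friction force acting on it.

f ≈ 374 N

N = m g cos θ = 520 N.
Down-slope weight component: m g sin θ = 689 N.
μ_s N = 426 N.
689 > 426 N, so it slides; kinetic friction f = μ_k N = 0.72×520 = 374 N.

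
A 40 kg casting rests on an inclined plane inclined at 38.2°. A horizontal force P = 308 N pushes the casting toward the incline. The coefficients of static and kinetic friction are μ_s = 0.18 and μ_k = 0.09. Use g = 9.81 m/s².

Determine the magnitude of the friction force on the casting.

f ≈ 0.62 N (up the incline)

The horizontal push has a component P sin θ into the surface, so N = m g cos θ + P sin θ = 308.4 + 190.5 = 498.8 N.
Parallel to the incline: P cos θ − m g sin θ = 242 − 242.7 = -0.6195 N; the friction needed to balance this is 0.6195 N acting up the slope.
Maximum static friction: μ_s N = 0.18 × 498.8 = 89.79 N.
Since 0.6195 N is within the 89.79 N limit, the casting stays put and friction is exactly 0.62 N.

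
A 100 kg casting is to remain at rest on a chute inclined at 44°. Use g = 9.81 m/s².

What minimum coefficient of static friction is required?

At the slip threshold m g sin θ = μ_s m g cos θ, so μ_s,min = tan θ.
μ_s,min = tan 44° = 0.966.

μ_s,min ≈ 0.966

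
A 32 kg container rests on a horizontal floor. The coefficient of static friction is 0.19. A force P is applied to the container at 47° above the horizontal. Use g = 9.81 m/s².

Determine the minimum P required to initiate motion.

P ≈ 72.7 N

N = m g − P sin α (the pull lifts the container).
At impending slip, P cos α = μ_s N = μ_s (m g − P sin α).
Solving: P (cos α + μ_s sin α) = μ_s m g → P = 0.19×314/(cos 47° + 0.19 sin 47°) = 59.6/0.821 = 72.7 N.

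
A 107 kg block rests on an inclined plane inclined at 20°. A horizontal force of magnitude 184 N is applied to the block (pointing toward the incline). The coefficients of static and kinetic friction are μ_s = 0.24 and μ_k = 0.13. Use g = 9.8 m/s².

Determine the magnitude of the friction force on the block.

The horizontal push has a component P sin θ into the surface, so N = m g cos θ + P sin θ = 985.4 + 62.93 = 1048 N.
Along the incline, the net driving force (taking up-slope positive) is P cos θ − m g sin θ = 172.9 − 358.6 = -185.7 N, so equilibrium requires friction f = 185.7 N (up-slope).
The limit of static friction is μ_s N = 251.6 N.
Since 185.7 N is within the 251.6 N limit, the block stays put and friction is exactly 186 N.

f ≈ 186 N (up the incline)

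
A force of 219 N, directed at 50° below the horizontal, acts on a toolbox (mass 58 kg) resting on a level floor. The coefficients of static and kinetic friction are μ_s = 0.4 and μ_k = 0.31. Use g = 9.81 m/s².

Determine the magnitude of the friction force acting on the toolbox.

f ≈ 141 N

Vertical equilibrium gives N = m g + P sin α = 736.7 N.
The horizontal driving force is P cos α = 140.8 N, so equilibrium needs friction f = 140.8 N.
μ_s N = 0.4 × 736.7 = 294.7 N.
Since 140.8 N does not exceed the limit, the toolbox stays at rest and f = 141 N.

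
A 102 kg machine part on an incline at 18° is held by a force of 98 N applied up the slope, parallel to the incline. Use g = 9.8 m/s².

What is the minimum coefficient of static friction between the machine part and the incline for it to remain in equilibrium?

N = m g cos θ = 950.7 N.
Friction must make up the shortfall along the incline: f = m g sin θ − P = 308.9 − 98 = 210.9 N.
At the threshold f = μ_s N, so μ_s,min = 210.9/950.7 = 0.222.

μ_s,min ≈ 0.222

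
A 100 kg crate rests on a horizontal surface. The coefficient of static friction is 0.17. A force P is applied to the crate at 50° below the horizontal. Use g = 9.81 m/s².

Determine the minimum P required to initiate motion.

N = m g + P sin α (the push presses the crate into the horizontal surface).
At impending slip, P cos α = μ_s N = μ_s (m g + P sin α).
Solving: P (cos α − μ_s sin α) = μ_s m g → P = 0.17×981/(cos 50° − 0.17 sin 50°) = 167/0.5126 = 325 N.

P ≈ 325 N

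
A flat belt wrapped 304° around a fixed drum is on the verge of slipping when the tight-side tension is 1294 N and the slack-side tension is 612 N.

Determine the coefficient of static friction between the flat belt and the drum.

T₂/T₁ = e^{μβ} → μ = ln(T₂/T₁)/β.
β = 304° = 5.306 rad.
μ = ln(1294/612)/5.306 = ln(2.114)/5.306 = 0.141.

μ ≈ 0.141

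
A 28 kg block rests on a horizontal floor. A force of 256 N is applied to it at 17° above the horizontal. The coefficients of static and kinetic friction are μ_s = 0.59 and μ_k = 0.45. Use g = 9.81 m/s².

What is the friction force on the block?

N = m g − P sin α = 274.7 − 256×sin 17° = 199.8 N.
The horizontal driving force is P cos α = 244.8 N, so equilibrium needs friction f = 244.8 N.
The static-friction limit is μ_s N = 117.9 N.
244.8 > 117.9 N → the block slides; f = μ_k N = 0.45×199.8 = 89.9 N.

f ≈ 89.9 N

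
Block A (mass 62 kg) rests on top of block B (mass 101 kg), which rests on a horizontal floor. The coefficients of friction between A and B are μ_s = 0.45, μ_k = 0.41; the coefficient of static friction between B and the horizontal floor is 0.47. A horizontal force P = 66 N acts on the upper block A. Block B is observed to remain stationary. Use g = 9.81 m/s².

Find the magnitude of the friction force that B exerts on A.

f ≈ 66 N

Between the blocks, N₁ = m_A g = 608.2 N.
Maximum static friction on A from B: μ_s N₁ = 0.45×608.2 = 273.7 N.
P = 66 N is within that limit, so A and B move together (both at rest); the A–B friction is simply f₁ = P = 66 N.
B experiences an equal 66 N forward from A (third law). B is in equilibrium, so the floor supplies f₂ = 66 N of static friction (limit μ_s(m_A+m_B)g = 751.5 N, not exceeded).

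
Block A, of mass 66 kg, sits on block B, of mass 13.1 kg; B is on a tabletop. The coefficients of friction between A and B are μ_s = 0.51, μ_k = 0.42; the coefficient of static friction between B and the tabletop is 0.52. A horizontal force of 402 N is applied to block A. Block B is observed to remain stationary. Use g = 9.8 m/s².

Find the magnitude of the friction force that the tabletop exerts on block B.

f ≈ 272 N

Normal force at the A–B interface: N₁ = m_A g = 646.8 N.
Maximum static friction on A from B: μ_s N₁ = 0.51×646.8 = 329.9 N.
Since P = 402 N > 329.9 N, A slides on B; the A–B friction is kinetic: f₁ = μ_k N₁ = 0.42×646.8 = 272 N.
B experiences an equal 272 N forward from A (third law). B is in equilibrium, so the floor supplies f₂ = 272 N of static friction (limit μ_s(m_A+m_B)g = 403.1 N, not exceeded).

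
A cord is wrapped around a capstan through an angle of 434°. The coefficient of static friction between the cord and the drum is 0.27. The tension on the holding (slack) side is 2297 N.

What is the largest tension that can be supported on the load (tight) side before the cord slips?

T_max ≈ 17800 N

At impending slip the capstan equation gives T₂/T₁ = e^{μβ} with β in radians.
β = 434° × π/180 = 7.575 rad.
e^{μβ} = e^{0.27×7.575} = 7.731.
T₂ = T₁ · e^{μβ} = 2297 × 7.731 = 17800 N.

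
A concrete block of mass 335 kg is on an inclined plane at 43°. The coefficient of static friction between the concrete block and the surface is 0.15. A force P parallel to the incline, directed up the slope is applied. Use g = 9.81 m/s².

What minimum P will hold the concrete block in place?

P_min ≈ 1880 N

The concrete block tends to slide down (tan θ > μ_s), so at the point of impending slip friction acts up-slope at its limit: f = μ_s N.
P is parallel to the surface, so N = m g cos θ = 2400 N.
Along the incline: P + μ_s N = m g sin θ, so P = 2240 − 0.15×2400 = 1880 N.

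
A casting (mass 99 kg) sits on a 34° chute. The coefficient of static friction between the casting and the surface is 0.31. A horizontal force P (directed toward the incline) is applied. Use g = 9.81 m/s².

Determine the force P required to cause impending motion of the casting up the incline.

P ≈ 1210 N

At impending motion up the slope, friction acts down-slope at its limit: f = μ_s N.
Perpendicular to the incline: N = m g cos θ + P sin θ.
Along the incline: P cos θ = m g sin θ + μ_s N = m g sin θ + μ_s (m g cos θ + P sin θ).
Solving, P (cos θ − μ_s sin θ) = m g (sin θ + μ_s cos θ), so P = 99×9.81×(sin 34° + 0.31 cos 34°)/(cos 34° − 0.31 sin 34°) = 971×0.8162/0.6557 = 1210 N.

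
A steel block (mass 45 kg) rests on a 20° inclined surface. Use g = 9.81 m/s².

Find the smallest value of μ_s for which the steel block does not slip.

μ_s,min ≈ 0.364

At the slip threshold m g sin θ = μ_s m g cos θ, so μ_s,min = tan θ.
μ_s,min = tan 20° = 0.364.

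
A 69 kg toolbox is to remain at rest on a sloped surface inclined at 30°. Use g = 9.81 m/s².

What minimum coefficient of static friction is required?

At the slip threshold m g sin θ = μ_s m g cos θ, so μ_s,min = tan θ.
μ_s,min = tan 30° = 0.577.

μ_s,min ≈ 0.577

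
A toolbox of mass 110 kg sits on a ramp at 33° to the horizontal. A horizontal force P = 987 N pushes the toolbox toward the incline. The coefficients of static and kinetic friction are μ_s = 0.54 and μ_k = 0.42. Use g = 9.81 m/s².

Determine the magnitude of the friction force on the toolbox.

The horizontal push has a component P sin θ into the surface, so N = m g cos θ + P sin θ = 905 + 537.6 = 1443 N.
Parallel to the incline: P cos θ − m g sin θ = 827.8 − 587.7 = 240 N; the friction needed to balance this is 240 N acting down the slope.
Maximum static friction: μ_s N = 0.54 × 1443 = 779 N.
Since 240 N is within the 779 N limit, the toolbox stays put and friction is exactly 240 N.

f ≈ 240 N (down the incline)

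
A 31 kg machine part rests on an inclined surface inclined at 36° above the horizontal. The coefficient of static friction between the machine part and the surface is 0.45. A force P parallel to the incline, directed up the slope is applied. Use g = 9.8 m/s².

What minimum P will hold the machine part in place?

P_min ≈ 68 N

The machine part tends to slide down (tan θ > μ_s), so at the point of impending slip friction acts up-slope at its limit: f = μ_s N.
P is parallel to the surface, so N = m g cos θ = 246 N.
Along the incline: P + μ_s N = m g sin θ, so P = 179 − 0.45×246 = 68 N.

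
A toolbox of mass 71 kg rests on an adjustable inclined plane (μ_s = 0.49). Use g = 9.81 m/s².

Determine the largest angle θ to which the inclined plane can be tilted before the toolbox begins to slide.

At the slip threshold, m g sin θ = μ_s · m g cos θ, so tan θ = μ_s.
θ_max = arctan(0.49) = 26.1°.

θ_max ≈ 26.1°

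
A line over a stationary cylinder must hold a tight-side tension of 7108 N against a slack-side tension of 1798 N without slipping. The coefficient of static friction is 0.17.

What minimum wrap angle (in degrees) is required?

β_min ≈ 463°

T₂/T₁ = e^{μβ} → β = ln(T₂/T₁)/μ.
β = ln(7108/1798)/0.17 = 1.375/0.17 = 8.086 rad.
In degrees: β = 8.086 × 180/π = 463°.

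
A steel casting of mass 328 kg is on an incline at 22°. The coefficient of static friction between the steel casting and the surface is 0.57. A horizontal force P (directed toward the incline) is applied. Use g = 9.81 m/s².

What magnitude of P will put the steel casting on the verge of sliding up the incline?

P ≈ 4070 N

At impending motion up the slope, friction acts down-slope at its limit: f = μ_s N.
Perpendicular to the incline: N = m g cos θ + P sin θ.
Along the incline: P cos θ = m g sin θ + μ_s N = m g sin θ + μ_s (m g cos θ + P sin θ).
Solving, P (cos θ − μ_s sin θ) = m g (sin θ + μ_s cos θ), so P = 328×9.81×(sin 22° + 0.57 cos 22°)/(cos 22° − 0.57 sin 22°) = 3220×0.9031/0.7137 = 4070 N.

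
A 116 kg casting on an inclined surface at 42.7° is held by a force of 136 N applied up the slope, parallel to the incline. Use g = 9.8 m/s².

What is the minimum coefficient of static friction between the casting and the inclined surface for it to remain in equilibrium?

μ_s,min ≈ 0.76

N = m g cos θ = 835.5 N.
Friction must make up the shortfall along the incline: f = m g sin θ − P = 770.9 − 136 = 634.9 N.
At the threshold f = μ_s N, so μ_s,min = 634.9/835.5 = 0.76.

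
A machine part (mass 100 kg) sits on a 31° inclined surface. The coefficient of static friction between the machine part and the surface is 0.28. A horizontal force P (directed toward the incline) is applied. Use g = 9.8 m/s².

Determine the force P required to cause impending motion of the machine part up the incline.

P ≈ 1040 N

At impending motion up the slope, friction acts down-slope at its limit: f = μ_s N.
Perpendicular to the incline: N = m g cos θ + P sin θ.
Along the incline: P cos θ = m g sin θ + μ_s N = m g sin θ + μ_s (m g cos θ + P sin θ).
Solving, P (cos θ − μ_s sin θ) = m g (sin θ + μ_s cos θ), so P = 100×9.8×(sin 31° + 0.28 cos 31°)/(cos 31° − 0.28 sin 31°) = 980×0.755/0.713 = 1040 N.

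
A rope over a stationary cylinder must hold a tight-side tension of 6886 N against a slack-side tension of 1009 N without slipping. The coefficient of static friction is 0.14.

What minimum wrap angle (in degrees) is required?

β_min ≈ 786°

T₂/T₁ = e^{μβ} → β = ln(T₂/T₁)/μ.
β = ln(6886/1009)/0.14 = 1.921/0.14 = 13.72 rad.
In degrees: β = 13.72 × 180/π = 786°.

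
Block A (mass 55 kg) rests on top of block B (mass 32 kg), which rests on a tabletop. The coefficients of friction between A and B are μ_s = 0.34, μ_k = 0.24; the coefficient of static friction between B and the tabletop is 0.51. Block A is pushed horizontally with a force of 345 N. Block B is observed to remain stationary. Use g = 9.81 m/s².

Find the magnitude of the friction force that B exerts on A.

The normal force B exerts on A is simply A's weight, N₁ = 539.6 N.
So the A–B interface can sustain at most μ_s N₁ = 183.4 N of static friction.
P = 345 N exceeds that limit, so A slips over B and the interface friction becomes kinetic: f₁ = μ_k N₁ = 0.24×539.6 = 129 N.
By Newton's third law B feels 129 N forward from A. With B stationary, the floor's static friction on B balances it: f₂ = 129 N (well within μ_s(m_A+m_B)g = 435.3 N).

f ≈ 129 N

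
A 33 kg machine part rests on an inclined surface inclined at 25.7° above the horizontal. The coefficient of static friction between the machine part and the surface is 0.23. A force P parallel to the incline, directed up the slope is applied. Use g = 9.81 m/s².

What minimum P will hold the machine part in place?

The machine part tends to slide down (tan θ > μ_s), so at the point of impending slip friction acts up-slope at its limit: f = μ_s N.
P is parallel to the surface, so N = m g cos θ = 292 N.
Along the incline: P + μ_s N = m g sin θ, so P = 140 − 0.23×292 = 73.3 N.

P_min ≈ 73.3 N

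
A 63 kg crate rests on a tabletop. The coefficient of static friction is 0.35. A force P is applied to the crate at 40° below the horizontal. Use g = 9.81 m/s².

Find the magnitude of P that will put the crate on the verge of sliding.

P ≈ 400 N

N = m g + P sin α (the push presses the crate into the tabletop).
At impending slip, P cos α = μ_s N = μ_s (m g + P sin α).
Solving: P (cos α − μ_s sin α) = μ_s m g → P = 0.35×618/(cos 40° − 0.35 sin 40°) = 216/0.5411 = 400 N.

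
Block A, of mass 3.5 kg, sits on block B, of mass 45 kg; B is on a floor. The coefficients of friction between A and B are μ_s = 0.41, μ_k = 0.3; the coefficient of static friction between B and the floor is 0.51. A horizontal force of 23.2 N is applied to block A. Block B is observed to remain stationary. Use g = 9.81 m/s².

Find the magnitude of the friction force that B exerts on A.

The normal force B exerts on A is simply A's weight, N₁ = 34.34 N.
So the A–B interface can sustain at most μ_s N₁ = 14.08 N of static friction.
P = 23.2 N exceeds that limit, so A slips over B and the interface friction becomes kinetic: f₁ = μ_k N₁ = 0.3×34.34 = 10.3 N.
By Newton's third law B feels 10.3 N forward from A. With B stationary, the floor's static friction on B balances it: f₂ = 10.3 N (well within μ_s(m_A+m_B)g = 242.7 N).

f ≈ 10.3 N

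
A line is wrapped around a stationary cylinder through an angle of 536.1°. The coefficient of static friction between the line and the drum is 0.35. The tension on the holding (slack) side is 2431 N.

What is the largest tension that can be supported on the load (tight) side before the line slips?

At impending slip the capstan equation gives T₂/T₁ = e^{μβ} with β in radians.
β = 536.1° × π/180 = 9.357 rad.
e^{μβ} = e^{0.35×9.357} = 26.44.
T₂ = T₁ · e^{μβ} = 2431 × 26.44 = 64300 N.

T_max ≈ 64300 N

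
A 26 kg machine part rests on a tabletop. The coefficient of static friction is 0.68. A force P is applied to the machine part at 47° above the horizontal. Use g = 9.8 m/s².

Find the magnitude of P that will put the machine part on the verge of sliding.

N = m g − P sin α (the pull lifts the machine part).
At impending slip, P cos α = μ_s N = μ_s (m g − P sin α).
Solving: P (cos α + μ_s sin α) = μ_s m g → P = 0.68×255/(cos 47° + 0.68 sin 47°) = 173/1.179 = 147 N.

P ≈ 147 N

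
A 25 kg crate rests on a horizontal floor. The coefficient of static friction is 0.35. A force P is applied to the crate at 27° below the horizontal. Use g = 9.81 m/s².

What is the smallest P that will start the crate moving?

N = m g + P sin α (the push presses the crate into the horizontal floor).
At impending slip, P cos α = μ_s N = μ_s (m g + P sin α).
Solving: P (cos α − μ_s sin α) = μ_s m g → P = 0.35×245/(cos 27° − 0.35 sin 27°) = 85.8/0.7321 = 117 N.

P ≈ 117 N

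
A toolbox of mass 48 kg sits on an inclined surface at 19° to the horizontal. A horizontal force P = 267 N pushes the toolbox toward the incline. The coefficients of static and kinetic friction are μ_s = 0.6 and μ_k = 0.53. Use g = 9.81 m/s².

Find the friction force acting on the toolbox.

Resolve perpendicular to the incline: N = m g cos θ + P sin θ = 48×9.81×cos 19° + 267×sin 19° = 532.2 N.
Parallel to the incline: P cos θ − m g sin θ = 252.5 − 153.3 = 99.15 N; the friction needed to balance this is 99.15 N acting down the slope.
The limit of static friction is μ_s N = 319.3 N.
|f_req| = 99.15 ≤ 319.3 N → the toolbox is in equilibrium; friction equals the required value.

f ≈ 99.1 N (down the incline)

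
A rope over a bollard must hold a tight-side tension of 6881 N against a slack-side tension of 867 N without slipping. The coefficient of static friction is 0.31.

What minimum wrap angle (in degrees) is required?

T₂/T₁ = e^{μβ} → β = ln(T₂/T₁)/μ.
β = ln(6881/867)/0.31 = 2.071/0.31 = 6.682 rad.
In degrees: β = 6.682 × 180/π = 383°.

β_min ≈ 383°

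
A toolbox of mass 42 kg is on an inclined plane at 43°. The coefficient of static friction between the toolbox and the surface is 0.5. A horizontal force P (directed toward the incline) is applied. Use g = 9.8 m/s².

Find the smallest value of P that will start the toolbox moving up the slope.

At impending motion up the slope, friction acts down-slope at its limit: f = μ_s N.
Perpendicular to the incline: N = m g cos θ + P sin θ.
Along the incline: P cos θ = m g sin θ + μ_s N = m g sin θ + μ_s (m g cos θ + P sin θ).
Solving, P (cos θ − μ_s sin θ) = m g (sin θ + μ_s cos θ), so P = 42×9.8×(sin 43° + 0.5 cos 43°)/(cos 43° − 0.5 sin 43°) = 412×1.048/0.3904 = 1100 N.

P ≈ 1100 N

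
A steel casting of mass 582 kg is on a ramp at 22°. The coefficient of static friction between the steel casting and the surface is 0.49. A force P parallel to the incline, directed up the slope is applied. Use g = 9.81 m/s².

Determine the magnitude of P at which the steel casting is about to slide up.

At impending motion up the slope, friction acts down-slope at its limit: f = μ_s N.
P is parallel to the surface, so N = m g cos θ = 5290 N.
Along the incline: P = m g sin θ + μ_s N = 2140 + 0.49×5290 = 4730 N.

P ≈ 4730 N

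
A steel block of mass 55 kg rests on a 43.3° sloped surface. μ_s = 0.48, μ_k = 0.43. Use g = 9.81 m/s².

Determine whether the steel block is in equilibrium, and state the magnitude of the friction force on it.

N = m g cos θ = 393 N.
Down-slope weight component: m g sin θ = 370 N.
μ_s N = 188 N.
370 > 188 N, so it slides; kinetic friction f = μ_k N = 0.43×393 = 169 N.

f ≈ 169 N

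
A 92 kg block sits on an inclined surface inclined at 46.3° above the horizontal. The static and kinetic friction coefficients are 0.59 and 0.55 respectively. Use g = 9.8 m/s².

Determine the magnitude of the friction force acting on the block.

f ≈ 343 N (up the incline)

The normal reaction is N = m g cos θ = 622.9 N.
For equilibrium along the incline, friction must balance the weight component: f = m g sin θ = 651.8 N up the slope.
The static-friction ceiling is μ_s N = 0.59 × 622.9 = 367.5 N.
|651.8| exceeds 367.5 N, so the block slips down-slope; friction is kinetic, f = μ_k N = 0.55×622.9 = 343 N.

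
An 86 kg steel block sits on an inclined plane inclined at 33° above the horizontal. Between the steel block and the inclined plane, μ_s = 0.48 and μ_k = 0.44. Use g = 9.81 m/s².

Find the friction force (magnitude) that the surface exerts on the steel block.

f ≈ 311 N (up the incline)

The normal reaction is N = m g cos θ = 707.6 N.
For equilibrium along the incline, friction must balance the weight component: f = m g sin θ = 459.5 N up the slope.
Maximum static friction available: μ_s N = 0.48 × 707.6 = 339.6 N.
|459.5| exceeds 339.6 N, so the steel block slips down-slope; friction is kinetic, f = μ_k N = 0.44×707.6 = 311 N.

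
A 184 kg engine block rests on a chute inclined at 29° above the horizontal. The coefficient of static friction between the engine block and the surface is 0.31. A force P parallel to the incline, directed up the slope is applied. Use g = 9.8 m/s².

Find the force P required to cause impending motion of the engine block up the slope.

P ≈ 1360 N

At impending motion up the slope, friction acts down-slope at its limit: f = μ_s N.
P is parallel to the surface, so N = m g cos θ = 1580 N.
Along the incline: P = m g sin θ + μ_s N = 874 + 0.31×1580 = 1360 N.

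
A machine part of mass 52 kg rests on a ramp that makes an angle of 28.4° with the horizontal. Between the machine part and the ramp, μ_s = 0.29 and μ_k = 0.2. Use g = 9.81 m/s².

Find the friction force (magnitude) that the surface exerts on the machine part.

f ≈ 89.7 N (up the incline)

Perpendicular to the surface, N = m g cos θ = 52·9.81·cos 28.4° = 448.7 N.
Along the slope the weight component is m g sin θ = 242.6 N; friction must supply exactly this, acting up-slope.
Maximum static friction available: μ_s N = 0.29 × 448.7 = 130.1 N.
|242.6| exceeds 130.1 N, so the machine part slips down-slope; friction is kinetic, f = μ_k N = 0.2×448.7 = 89.7 N.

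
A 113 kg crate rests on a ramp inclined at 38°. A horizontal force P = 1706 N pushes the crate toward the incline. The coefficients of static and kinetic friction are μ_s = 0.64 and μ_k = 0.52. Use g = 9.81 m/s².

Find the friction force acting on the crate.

f ≈ 662 N (down the incline)

Resolve perpendicular to the incline: N = m g cos θ + P sin θ = 113×9.81×cos 38° + 1706×sin 38° = 1924 N.
Along the incline, the net driving force (taking up-slope positive) is P cos θ − m g sin θ = 1344 − 682.5 = 661.9 N, so equilibrium requires friction f = -661.9 N (down-slope).
Maximum static friction: μ_s N = 0.64 × 1924 = 1231 N.
Since 661.9 N is within the 1231 N limit, the crate stays put and friction is exactly 662 N.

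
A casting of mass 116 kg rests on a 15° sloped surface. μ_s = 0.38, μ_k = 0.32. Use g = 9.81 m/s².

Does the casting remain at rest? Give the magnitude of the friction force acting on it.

f ≈ 295 N

N = m g cos θ = 1100 N.
Down-slope weight component: m g sin θ = 295 N.
μ_s N = 418 N.
295 ≤ 418 N, so it stays put; friction = 295 N.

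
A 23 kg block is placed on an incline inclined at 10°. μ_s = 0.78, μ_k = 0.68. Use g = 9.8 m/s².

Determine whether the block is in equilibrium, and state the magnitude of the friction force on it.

N = m g cos θ = 222 N.
Down-slope weight component: m g sin θ = 39.1 N.
μ_s N = 173 N.
39.1 ≤ 173 N, so it stays put; friction = 39.1 N.

f ≈ 39.1 N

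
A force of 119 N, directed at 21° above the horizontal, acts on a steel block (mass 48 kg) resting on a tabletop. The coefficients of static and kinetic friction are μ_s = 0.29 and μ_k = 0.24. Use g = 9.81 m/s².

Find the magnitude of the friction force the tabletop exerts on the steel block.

The vertical component of P reduces the normal force: N = m g − P sin α = 470.9 − 42.65 = 428.2 N.
For equilibrium, f = P cos α = 119×cos 21° = 111.1 N.
The static-friction limit is μ_s N = 124.2 N.
Since 111.1 N does not exceed the limit, the steel block stays at rest and f = 111 N.

f ≈ 111 N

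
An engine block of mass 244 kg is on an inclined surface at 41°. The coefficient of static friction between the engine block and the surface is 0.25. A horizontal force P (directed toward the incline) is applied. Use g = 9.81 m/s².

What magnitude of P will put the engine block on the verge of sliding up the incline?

At impending motion up the slope, friction acts down-slope at its limit: f = μ_s N.
Perpendicular to the incline: N = m g cos θ + P sin θ.
Along the incline: P cos θ = m g sin θ + μ_s N = m g sin θ + μ_s (m g cos θ + P sin θ).
Solving, P (cos θ − μ_s sin θ) = m g (sin θ + μ_s cos θ), so P = 244×9.81×(sin 41° + 0.25 cos 41°)/(cos 41° − 0.25 sin 41°) = 2390×0.8447/0.5907 = 3420 N.

P ≈ 3420 N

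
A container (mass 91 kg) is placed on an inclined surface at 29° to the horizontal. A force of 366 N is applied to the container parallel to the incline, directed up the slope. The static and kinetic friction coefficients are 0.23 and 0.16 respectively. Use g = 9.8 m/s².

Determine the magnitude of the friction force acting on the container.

Perpendicular to the surface, N = m g cos θ = 91·9.8·cos 29° = 780 N.
For equilibrium along the incline the friction force must supply f = m g sin θ − P = 432.4 − 366 = 66.35 N (positive meaning up-slope).
Static friction can supply at most μ_s N = 179.4 N.
Since |66.35| ≤ 179.4 N, the container remains in static equilibrium and friction takes exactly the required value.

f ≈ 66.4 N (up the incline)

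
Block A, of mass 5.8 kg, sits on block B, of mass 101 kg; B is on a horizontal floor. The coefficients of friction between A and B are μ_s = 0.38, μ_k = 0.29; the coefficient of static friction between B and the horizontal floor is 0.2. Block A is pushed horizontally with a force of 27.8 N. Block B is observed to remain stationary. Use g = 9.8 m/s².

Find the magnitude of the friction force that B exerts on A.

f ≈ 16.5 N

Between the blocks, N₁ = m_A g = 56.84 N.
So the A–B interface can sustain at most μ_s N₁ = 21.6 N of static friction.
Since P = 27.8 N > 21.6 N, A slides on B; the A–B friction is kinetic: f₁ = μ_k N₁ = 0.29×56.84 = 16.5 N.
By Newton's third law B feels 16.5 N forward from A. With B stationary, the floor's static friction on B balances it: f₂ = 16.5 N (well within μ_s(m_A+m_B)g = 209.3 N).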